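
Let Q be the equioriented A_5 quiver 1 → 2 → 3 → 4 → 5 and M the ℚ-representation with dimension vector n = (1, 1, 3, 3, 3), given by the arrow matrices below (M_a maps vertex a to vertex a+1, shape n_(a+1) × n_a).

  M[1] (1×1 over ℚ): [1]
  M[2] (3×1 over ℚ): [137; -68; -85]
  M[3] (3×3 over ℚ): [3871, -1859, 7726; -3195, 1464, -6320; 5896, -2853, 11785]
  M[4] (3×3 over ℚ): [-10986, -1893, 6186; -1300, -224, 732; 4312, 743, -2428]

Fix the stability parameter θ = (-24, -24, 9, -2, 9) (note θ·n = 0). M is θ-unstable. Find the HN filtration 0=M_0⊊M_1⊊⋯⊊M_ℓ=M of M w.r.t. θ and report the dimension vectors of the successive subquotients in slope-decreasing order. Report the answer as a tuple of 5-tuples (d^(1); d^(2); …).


Via rank(M_{q-1}∘⋯∘M_p): M ≅ I[1,5], I[3,4], I[3,5], I[5,5].
μ_θ-semistable layers: μ^(1)=9; μ^(2)=7/2; μ^(3)=-24

((0, 0, 0, 0, 3); (0, 0, 3, 3, 0); (1, 1, 0, 0, 0))


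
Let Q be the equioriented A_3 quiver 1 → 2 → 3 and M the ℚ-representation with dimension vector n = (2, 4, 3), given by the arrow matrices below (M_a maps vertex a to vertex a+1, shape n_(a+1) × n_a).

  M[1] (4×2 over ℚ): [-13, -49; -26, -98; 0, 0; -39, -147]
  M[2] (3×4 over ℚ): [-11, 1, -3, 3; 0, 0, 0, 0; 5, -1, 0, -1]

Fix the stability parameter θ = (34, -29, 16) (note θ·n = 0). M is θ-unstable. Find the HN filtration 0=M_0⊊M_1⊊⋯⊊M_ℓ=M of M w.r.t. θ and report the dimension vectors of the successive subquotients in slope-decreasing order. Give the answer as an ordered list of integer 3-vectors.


Via rank(M_{q-1}∘⋯∘M_p): M ≅ I[1,1], I[1,2], I[2,2], I[2,3]^2, I[3,3].
μ_θ-semistable layers: μ^(1)=34; μ^(2)=16; μ^(3)=5/2; μ^(4)=-29

((1, 0, 0); (0, 0, 3); (1, 1, 0); (0, 3, 0))


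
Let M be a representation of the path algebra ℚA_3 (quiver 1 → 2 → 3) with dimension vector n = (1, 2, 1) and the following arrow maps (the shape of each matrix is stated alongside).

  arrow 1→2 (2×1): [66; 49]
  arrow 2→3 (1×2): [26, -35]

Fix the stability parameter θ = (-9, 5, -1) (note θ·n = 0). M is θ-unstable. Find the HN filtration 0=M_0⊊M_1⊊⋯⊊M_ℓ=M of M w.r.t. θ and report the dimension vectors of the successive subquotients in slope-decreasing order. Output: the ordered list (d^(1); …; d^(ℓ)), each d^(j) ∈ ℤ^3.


Barcode: M ≅ I[1,3], I[2,2]. HN layers by μ_θ (3 steps, strictly decreasing):
  μ^(1)=5; μ^(2)=2; μ^(3)=-9

((0, 1, 0); (0, 1, 1); (1, 0, 0))


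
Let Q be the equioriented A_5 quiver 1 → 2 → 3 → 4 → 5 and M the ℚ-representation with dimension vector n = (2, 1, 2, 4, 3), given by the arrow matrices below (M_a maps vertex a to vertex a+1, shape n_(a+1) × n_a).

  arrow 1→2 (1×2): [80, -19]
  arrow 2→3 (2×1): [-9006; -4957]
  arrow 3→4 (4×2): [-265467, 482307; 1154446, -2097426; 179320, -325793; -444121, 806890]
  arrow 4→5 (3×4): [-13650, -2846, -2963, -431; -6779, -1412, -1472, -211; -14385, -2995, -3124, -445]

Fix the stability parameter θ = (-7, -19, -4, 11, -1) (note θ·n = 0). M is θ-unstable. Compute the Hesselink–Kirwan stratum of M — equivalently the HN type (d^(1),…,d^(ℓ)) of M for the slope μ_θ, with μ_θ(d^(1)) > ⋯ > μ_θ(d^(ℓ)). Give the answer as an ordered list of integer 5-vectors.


Via rank(M_{q-1}∘⋯∘M_p): M ≅ I[1,1], I[1,5], I[3,5], I[4,4], I[4,5].
μ_θ-semistable layers: μ^(1)=11; μ^(2)=5; μ^(3)=-4; μ^(4)=-7; μ^(5)=-13

((0, 0, 0, 1, 0); (0, 0, 0, 3, 3); (0, 0, 2, 0, 0); (1, 0, 0, 0, 0); (1, 1, 0, 0, 0))


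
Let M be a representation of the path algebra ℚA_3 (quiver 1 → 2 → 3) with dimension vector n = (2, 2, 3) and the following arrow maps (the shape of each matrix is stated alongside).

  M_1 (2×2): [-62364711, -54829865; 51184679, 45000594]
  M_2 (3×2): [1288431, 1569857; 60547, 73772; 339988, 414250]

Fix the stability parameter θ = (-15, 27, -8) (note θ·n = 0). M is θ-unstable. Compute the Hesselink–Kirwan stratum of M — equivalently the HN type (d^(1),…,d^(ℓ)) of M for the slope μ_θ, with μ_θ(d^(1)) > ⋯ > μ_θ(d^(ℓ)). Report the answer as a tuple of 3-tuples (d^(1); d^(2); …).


Barcode: M ≅ I[1,3]^2, I[3,3]. HN layers by μ_θ (3 steps, strictly decreasing):
  μ^(1)=19/2; μ^(2)=-8; μ^(3)=-15

((0, 2, 2); (0, 0, 1); (2, 0, 0))


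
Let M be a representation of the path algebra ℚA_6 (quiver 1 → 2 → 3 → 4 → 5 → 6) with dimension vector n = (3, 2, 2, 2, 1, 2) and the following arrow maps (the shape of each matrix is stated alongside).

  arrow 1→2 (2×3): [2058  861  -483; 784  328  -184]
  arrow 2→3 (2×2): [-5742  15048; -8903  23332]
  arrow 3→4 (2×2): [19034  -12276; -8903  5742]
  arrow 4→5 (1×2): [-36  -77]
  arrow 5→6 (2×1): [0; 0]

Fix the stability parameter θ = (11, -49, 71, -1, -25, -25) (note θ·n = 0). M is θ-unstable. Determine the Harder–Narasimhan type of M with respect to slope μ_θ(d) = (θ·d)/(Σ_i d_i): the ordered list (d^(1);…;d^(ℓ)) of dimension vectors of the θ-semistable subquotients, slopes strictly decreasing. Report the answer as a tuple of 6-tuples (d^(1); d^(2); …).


Via rank(M_{q-1}∘⋯∘M_p): M ≅ I[1,1]^2, I[1,3], I[2,2], I[3,5], I[4,4], I[6,6]^2.
μ_θ-semistable layers: μ^(1)=71; μ^(2)=15; μ^(3)=11; μ^(4)=-1; μ^(5)=-19; μ^(6)=-25; μ^(7)=-49

((0, 0, 1, 0, 0, 0); (0, 0, 1, 1, 1, 0); (2, 0, 0, 0, 0, 0); (0, 0, 0, 1, 0, 0); (1, 1, 0, 0, 0, 0); (0, 0, 0, 0, 0, 2); (0, 1, 0, 0, 0, 0))


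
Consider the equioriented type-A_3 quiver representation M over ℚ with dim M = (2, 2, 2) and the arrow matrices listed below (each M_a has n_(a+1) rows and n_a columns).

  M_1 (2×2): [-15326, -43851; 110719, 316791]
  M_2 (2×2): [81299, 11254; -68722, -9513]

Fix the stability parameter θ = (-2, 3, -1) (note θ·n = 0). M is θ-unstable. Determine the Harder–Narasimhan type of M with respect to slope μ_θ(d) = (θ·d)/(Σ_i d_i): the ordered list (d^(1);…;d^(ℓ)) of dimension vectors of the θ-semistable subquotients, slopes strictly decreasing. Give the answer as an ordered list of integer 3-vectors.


Barcode: M ≅ I[1,3]^2. HN layers by μ_θ (2 steps, strictly decreasing):
  μ^(1)=1; μ^(2)=-2

((0, 2, 2); (2, 0, 0))


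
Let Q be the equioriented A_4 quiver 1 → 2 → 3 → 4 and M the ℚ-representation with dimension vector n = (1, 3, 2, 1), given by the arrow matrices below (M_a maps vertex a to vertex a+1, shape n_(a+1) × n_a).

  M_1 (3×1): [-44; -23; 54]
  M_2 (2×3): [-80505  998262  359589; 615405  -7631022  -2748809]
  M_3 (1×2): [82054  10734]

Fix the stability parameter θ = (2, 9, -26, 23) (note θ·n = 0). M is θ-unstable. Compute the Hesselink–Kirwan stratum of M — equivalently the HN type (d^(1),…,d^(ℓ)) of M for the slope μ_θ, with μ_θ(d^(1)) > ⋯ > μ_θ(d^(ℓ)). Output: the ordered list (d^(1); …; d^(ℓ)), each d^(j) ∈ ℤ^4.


Interval decomposition of M: I[1,2], I[2,2], I[2,3], I[3,4].
HN type (ℓ=5): μ^(1)=23; μ^(2)=9; μ^(3)=2; μ^(4)=-17/2; μ^(5)=-26

((0, 0, 0, 1); (0, 2, 0, 0); (1, 0, 0, 0); (0, 1, 1, 0); (0, 0, 1, 0))


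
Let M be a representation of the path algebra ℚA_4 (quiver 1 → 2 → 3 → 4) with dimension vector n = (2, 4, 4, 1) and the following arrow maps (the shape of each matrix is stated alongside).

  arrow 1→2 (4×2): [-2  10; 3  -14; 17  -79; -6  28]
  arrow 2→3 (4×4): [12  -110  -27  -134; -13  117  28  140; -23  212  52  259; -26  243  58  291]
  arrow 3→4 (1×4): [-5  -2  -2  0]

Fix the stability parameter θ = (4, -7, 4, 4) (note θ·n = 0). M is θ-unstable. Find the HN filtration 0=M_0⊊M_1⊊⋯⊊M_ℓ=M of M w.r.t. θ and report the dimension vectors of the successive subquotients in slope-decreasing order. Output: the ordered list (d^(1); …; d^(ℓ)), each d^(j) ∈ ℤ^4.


Via rank(M_{q-1}∘⋯∘M_p): M ≅ I[1,3], I[1,4], I[2,3]^2.
μ_θ-semistable layers: μ^(1)=4; μ^(2)=-3/2; μ^(3)=-7

((0, 0, 4, 1); (2, 2, 0, 0); (0, 2, 0, 0))


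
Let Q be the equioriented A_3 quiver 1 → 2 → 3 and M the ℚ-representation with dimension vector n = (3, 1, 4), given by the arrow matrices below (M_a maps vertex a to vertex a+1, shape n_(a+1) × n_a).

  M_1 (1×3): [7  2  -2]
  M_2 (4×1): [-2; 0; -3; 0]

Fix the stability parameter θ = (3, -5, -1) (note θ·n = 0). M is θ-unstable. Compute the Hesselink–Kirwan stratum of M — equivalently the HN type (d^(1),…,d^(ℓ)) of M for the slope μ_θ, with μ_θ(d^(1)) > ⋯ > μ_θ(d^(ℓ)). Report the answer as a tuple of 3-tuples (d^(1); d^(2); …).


Via rank(M_{q-1}∘⋯∘M_p): M ≅ I[1,1]^2, I[1,3], I[3,3]^3.
μ_θ-semistable layers: μ^(1)=3; μ^(2)=-1

((2, 0, 0); (1, 1, 4))


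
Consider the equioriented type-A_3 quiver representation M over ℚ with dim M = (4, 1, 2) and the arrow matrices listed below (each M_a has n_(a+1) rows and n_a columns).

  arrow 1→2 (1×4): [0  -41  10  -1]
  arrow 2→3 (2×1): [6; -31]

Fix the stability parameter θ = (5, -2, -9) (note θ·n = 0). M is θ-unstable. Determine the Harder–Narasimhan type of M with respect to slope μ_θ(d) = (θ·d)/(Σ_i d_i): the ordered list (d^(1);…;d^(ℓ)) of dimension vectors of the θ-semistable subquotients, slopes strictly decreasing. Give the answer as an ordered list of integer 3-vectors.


Interval decomposition of M: I[1,1]^3, I[1,3], I[3,3].
HN type (ℓ=3): μ^(1)=5; μ^(2)=-2; μ^(3)=-9

((3, 0, 0); (1, 1, 1); (0, 0, 1))


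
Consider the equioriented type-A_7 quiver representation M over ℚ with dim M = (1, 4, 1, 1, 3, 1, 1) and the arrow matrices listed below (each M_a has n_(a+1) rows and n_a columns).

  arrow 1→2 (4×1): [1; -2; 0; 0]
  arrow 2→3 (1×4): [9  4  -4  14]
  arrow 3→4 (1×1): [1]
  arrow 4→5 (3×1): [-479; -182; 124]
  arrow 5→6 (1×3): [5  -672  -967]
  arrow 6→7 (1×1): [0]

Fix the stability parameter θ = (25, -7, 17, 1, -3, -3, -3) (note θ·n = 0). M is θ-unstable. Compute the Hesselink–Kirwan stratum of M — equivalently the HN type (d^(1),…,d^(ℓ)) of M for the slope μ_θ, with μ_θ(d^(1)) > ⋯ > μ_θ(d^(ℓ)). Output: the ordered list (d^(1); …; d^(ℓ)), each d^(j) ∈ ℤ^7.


Interval decomposition of M: I[1,6], I[2,2]^3, I[5,5]^2, I[7,7].
HN type (ℓ=3): μ^(1)=5; μ^(2)=-3; μ^(3)=-7

((1, 1, 1, 1, 1, 1, 0); (0, 0, 0, 0, 2, 0, 1); (0, 3, 0, 0, 0, 0, 0))


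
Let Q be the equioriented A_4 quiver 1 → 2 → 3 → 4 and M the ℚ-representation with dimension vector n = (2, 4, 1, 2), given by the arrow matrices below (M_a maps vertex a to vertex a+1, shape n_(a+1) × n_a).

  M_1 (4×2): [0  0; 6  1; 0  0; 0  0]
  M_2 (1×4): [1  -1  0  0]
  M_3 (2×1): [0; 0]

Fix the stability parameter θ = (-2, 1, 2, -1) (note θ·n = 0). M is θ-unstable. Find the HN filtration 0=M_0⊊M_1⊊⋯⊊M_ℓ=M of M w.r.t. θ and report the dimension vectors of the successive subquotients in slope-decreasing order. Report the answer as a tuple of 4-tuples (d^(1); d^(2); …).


Via rank(M_{q-1}∘⋯∘M_p): M ≅ I[1,1], I[1,3], I[2,2]^3, I[4,4]^2.
μ_θ-semistable layers: μ^(1)=2; μ^(2)=1; μ^(3)=-1; μ^(4)=-2

((0, 0, 1, 0); (0, 4, 0, 0); (0, 0, 0, 2); (2, 0, 0, 0))


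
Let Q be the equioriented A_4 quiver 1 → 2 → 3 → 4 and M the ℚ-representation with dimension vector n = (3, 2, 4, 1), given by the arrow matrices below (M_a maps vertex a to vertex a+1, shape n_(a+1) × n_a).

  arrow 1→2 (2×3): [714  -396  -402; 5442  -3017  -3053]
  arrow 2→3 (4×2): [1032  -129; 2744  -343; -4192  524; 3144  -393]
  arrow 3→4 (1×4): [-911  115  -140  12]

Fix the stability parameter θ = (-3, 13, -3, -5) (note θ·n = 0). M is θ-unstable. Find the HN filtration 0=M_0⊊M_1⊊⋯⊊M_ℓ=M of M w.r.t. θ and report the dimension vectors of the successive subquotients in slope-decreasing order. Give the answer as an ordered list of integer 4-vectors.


Barcode: M ≅ I[1,1], I[1,2], I[1,4], I[3,3]^3. HN layers by μ_θ (3 steps, strictly decreasing):
  μ^(1)=13; μ^(2)=5/3; μ^(3)=-3

((0, 1, 0, 0); (0, 1, 1, 1); (3, 0, 3, 0))


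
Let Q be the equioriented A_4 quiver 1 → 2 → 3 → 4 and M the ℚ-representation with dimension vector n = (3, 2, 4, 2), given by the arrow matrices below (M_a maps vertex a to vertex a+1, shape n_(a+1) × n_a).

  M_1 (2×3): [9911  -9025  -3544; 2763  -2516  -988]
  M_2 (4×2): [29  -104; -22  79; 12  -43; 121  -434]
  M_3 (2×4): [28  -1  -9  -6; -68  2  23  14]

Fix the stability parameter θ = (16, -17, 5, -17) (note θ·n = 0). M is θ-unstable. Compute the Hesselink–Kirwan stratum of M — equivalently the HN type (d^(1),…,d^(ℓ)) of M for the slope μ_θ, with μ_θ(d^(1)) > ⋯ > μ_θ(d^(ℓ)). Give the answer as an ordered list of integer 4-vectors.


Interval decomposition of M: I[1,1], I[1,3], I[1,4], I[3,3], I[3,4].
HN type (ℓ=5): μ^(1)=16; μ^(2)=5; μ^(3)=-1/2; μ^(4)=-13/4; μ^(5)=-6

((1, 0, 0, 0); (0, 0, 2, 0); (1, 1, 0, 0); (1, 1, 1, 1); (0, 0, 1, 1))


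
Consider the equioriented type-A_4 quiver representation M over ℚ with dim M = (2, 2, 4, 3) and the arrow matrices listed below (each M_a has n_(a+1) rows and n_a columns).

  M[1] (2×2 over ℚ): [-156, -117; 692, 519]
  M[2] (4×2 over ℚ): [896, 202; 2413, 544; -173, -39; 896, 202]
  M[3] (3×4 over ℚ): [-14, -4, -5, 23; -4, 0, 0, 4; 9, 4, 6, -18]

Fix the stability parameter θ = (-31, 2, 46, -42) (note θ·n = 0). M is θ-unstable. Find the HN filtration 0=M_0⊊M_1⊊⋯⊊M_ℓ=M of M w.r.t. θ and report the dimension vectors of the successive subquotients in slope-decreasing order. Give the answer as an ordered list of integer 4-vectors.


Via rank(M_{q-1}∘⋯∘M_p): M ≅ I[1,1], I[1,4], I[2,4], I[3,3], I[3,4].
μ_θ-semistable layers: μ^(1)=46; μ^(2)=2; μ^(3)=-31

((0, 0, 1, 0); (0, 2, 3, 3); (2, 0, 0, 0))


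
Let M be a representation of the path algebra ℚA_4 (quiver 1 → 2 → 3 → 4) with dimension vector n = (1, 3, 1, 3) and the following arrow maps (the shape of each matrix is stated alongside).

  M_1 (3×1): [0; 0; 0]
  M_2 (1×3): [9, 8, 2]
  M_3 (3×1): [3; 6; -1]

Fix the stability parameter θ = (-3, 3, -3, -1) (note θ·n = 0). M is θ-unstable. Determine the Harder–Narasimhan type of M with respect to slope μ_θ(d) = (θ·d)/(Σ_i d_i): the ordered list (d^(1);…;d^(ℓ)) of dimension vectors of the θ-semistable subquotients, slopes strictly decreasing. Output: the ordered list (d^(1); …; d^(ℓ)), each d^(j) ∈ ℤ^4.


Via rank(M_{q-1}∘⋯∘M_p): M ≅ I[1,1], I[2,2]^2, I[2,4], I[4,4]^2.
μ_θ-semistable layers: μ^(1)=3; μ^(2)=-1/3; μ^(3)=-1; μ^(4)=-3

((0, 2, 0, 0); (0, 1, 1, 1); (0, 0, 0, 2); (1, 0, 0, 0))


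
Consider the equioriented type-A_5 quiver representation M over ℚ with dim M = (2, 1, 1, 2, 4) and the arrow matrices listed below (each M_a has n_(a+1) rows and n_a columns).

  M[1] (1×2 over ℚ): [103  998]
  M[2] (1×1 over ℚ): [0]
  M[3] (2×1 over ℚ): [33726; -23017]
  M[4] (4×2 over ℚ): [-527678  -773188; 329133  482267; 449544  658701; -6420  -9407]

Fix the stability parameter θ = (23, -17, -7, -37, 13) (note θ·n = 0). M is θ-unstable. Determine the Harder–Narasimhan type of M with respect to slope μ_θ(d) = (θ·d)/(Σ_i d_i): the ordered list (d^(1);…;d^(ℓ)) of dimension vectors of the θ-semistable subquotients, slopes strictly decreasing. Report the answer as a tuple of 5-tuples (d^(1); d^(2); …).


Interval decomposition of M: I[1,1], I[1,2], I[3,5], I[4,5], I[5,5]^2.
HN type (ℓ=5): μ^(1)=23; μ^(2)=13; μ^(3)=3; μ^(4)=-22; μ^(5)=-37

((1, 0, 0, 0, 0); (0, 0, 0, 0, 4); (1, 1, 0, 0, 0); (0, 0, 1, 1, 0); (0, 0, 0, 1, 0))


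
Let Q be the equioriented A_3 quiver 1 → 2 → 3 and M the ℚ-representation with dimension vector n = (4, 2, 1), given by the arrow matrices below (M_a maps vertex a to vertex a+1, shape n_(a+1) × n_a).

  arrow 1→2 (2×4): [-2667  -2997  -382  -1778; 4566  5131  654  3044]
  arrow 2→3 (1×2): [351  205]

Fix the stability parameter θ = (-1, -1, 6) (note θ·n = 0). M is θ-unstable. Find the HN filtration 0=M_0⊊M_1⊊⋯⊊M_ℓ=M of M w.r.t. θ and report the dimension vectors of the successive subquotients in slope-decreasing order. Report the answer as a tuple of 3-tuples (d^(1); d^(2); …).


Interval decomposition of M: I[1,1]^2, I[1,2], I[1,3].
HN type (ℓ=2): μ^(1)=6; μ^(2)=-1

((0, 0, 1); (4, 2, 0))


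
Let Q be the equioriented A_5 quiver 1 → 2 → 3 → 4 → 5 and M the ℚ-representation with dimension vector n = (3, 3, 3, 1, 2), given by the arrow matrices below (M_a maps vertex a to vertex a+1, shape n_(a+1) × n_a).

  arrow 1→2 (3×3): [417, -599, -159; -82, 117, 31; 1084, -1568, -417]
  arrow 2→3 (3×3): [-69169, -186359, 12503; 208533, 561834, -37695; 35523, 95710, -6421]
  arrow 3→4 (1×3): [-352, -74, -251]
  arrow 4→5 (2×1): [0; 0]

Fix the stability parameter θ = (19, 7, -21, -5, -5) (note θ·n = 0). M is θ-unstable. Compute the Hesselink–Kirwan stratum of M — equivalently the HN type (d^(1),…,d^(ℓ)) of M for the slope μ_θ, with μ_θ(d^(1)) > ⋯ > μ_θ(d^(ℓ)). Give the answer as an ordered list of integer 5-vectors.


Interval decomposition of M: I[1,3]^2, I[1,4], I[5,5]^2.
HN type (ℓ=3): μ^(1)=5/3; μ^(2)=0; μ^(3)=-5

((2, 2, 2, 0, 0); (1, 1, 1, 1, 0); (0, 0, 0, 0, 2))


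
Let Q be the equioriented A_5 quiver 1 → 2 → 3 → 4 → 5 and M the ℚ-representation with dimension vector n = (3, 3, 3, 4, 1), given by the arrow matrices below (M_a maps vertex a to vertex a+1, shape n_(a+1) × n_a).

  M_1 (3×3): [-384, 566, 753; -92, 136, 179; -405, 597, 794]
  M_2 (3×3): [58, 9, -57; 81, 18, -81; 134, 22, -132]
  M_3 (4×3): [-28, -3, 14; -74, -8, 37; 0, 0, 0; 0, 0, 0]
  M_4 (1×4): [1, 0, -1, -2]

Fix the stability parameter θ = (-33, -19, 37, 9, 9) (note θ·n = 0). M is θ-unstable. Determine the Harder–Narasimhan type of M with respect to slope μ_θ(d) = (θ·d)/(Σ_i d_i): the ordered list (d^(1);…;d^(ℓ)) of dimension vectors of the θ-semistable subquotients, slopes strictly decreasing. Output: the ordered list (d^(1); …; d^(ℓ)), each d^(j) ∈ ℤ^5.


Barcode: M ≅ I[1,2], I[1,3], I[1,5], I[3,4], I[4,4]^2. HN layers by μ_θ (6 steps, strictly decreasing):
  μ^(1)=37; μ^(2)=23; μ^(3)=55/3; μ^(4)=9; μ^(5)=-19; μ^(6)=-33

((0, 0, 1, 0, 0); (0, 0, 1, 1, 0); (0, 0, 1, 1, 1); (0, 0, 0, 2, 0); (0, 3, 0, 0, 0); (3, 0, 0, 0, 0))


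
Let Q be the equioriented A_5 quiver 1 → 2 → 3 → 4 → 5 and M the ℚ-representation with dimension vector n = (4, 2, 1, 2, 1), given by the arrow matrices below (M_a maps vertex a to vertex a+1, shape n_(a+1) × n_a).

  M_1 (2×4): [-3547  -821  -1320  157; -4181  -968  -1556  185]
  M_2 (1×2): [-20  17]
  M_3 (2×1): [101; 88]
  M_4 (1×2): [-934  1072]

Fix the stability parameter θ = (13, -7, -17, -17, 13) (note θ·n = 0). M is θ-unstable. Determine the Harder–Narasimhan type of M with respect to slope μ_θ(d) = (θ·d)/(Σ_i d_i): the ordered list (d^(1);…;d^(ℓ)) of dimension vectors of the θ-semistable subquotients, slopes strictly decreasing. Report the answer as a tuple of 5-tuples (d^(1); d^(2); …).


Interval decomposition of M: I[1,1]^2, I[1,2], I[1,5], I[4,4].
HN type (ℓ=4): μ^(1)=13; μ^(2)=3; μ^(3)=-7; μ^(4)=-17

((2, 0, 0, 0, 1); (1, 1, 0, 0, 0); (1, 1, 1, 1, 0); (0, 0, 0, 1, 0))


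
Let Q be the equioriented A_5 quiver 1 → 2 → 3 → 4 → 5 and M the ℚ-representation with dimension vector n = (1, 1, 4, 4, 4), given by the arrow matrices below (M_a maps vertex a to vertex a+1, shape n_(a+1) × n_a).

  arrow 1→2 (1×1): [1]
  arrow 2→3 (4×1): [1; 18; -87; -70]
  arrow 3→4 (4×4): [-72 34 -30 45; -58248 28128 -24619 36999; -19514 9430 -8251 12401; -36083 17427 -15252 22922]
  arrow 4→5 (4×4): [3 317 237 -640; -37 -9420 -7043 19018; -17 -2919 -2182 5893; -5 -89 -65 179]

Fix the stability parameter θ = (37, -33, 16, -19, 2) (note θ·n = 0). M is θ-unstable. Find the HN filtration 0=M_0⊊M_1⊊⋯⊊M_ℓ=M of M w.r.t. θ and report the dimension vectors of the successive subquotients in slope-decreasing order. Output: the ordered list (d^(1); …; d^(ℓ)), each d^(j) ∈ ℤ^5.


Barcode: M ≅ I[1,5], I[3,3], I[3,5]^2, I[4,5]. HN layers by μ_θ (5 steps, strictly decreasing):
  μ^(1)=16; μ^(2)=2; μ^(3)=1/4; μ^(4)=-3/2; μ^(5)=-19

((0, 0, 1, 0, 0); (0, 0, 0, 0, 4); (1, 1, 1, 1, 0); (0, 0, 2, 2, 0); (0, 0, 0, 1, 0))


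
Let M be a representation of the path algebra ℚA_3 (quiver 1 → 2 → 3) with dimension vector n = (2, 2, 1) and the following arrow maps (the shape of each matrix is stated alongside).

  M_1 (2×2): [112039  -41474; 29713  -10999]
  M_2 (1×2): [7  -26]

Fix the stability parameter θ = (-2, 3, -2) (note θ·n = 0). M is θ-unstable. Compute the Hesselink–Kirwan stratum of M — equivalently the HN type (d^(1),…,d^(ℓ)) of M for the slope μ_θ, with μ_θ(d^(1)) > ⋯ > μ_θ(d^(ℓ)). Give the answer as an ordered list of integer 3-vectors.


Interval decomposition of M: I[1,2], I[1,3].
HN type (ℓ=3): μ^(1)=3; μ^(2)=1/2; μ^(3)=-2

((0, 1, 0); (0, 1, 1); (2, 0, 0))


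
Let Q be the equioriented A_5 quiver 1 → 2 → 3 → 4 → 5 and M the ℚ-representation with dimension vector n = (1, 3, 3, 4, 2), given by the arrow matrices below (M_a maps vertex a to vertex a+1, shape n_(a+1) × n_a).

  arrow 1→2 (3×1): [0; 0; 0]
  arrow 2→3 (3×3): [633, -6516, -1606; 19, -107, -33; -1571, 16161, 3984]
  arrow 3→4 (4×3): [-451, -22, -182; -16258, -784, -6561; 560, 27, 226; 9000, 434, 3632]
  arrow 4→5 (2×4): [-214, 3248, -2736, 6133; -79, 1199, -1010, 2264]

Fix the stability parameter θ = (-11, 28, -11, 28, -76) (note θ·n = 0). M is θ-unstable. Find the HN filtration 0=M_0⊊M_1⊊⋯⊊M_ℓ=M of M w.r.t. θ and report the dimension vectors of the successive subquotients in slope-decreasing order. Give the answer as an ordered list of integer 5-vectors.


Barcode: M ≅ I[1,1], I[2,4], I[2,5]^2, I[4,4]. HN layers by μ_θ (4 steps, strictly decreasing):
  μ^(1)=28; μ^(2)=17/2; μ^(3)=-31/4; μ^(4)=-11

((0, 0, 0, 2, 0); (0, 1, 1, 0, 0); (0, 2, 2, 2, 2); (1, 0, 0, 0, 0))


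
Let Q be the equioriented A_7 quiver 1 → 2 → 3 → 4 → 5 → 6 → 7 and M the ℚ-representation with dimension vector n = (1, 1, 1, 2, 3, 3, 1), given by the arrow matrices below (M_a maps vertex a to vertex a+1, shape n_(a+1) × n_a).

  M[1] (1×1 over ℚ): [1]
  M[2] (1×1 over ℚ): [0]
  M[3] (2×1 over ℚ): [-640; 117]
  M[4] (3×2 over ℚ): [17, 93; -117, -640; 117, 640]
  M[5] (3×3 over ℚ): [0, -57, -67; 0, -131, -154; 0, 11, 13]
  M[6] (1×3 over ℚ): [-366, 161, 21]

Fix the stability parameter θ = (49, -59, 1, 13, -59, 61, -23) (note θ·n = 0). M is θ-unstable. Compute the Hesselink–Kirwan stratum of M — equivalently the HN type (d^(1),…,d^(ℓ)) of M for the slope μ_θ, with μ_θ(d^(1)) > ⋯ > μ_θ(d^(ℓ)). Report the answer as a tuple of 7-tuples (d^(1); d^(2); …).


Interval decomposition of M: I[1,2], I[3,5], I[4,7], I[5,6], I[6,6].
HN type (ℓ=6): μ^(1)=61; μ^(2)=19; μ^(3)=-5; μ^(4)=-15; μ^(5)=-23; μ^(6)=-59

((0, 0, 0, 0, 0, 2, 0); (0, 0, 0, 0, 0, 1, 1); (1, 1, 0, 0, 0, 0, 0); (0, 0, 1, 1, 1, 0, 0); (0, 0, 0, 1, 1, 0, 0); (0, 0, 0, 0, 1, 0, 0))


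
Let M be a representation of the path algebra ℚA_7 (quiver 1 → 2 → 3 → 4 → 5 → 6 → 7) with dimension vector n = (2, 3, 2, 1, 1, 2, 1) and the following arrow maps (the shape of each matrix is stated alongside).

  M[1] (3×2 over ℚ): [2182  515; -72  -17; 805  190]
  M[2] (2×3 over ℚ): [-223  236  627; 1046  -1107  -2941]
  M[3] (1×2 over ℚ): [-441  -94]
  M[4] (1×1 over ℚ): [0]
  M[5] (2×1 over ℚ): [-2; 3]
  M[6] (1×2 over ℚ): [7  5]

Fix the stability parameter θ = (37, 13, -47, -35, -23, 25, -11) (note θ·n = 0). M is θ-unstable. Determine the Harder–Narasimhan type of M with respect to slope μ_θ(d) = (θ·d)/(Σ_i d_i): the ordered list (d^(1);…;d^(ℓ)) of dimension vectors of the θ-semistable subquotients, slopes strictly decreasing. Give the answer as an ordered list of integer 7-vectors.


Barcode: M ≅ I[1,2], I[1,4], I[2,3], I[5,7], I[6,6]. HN layers by μ_θ (5 steps, strictly decreasing):
  μ^(1)=25; μ^(2)=7; μ^(3)=-8; μ^(4)=-17; μ^(5)=-23

((1, 1, 0, 0, 0, 1, 0); (0, 0, 0, 0, 0, 1, 1); (1, 1, 1, 1, 0, 0, 0); (0, 1, 1, 0, 0, 0, 0); (0, 0, 0, 0, 1, 0, 0))


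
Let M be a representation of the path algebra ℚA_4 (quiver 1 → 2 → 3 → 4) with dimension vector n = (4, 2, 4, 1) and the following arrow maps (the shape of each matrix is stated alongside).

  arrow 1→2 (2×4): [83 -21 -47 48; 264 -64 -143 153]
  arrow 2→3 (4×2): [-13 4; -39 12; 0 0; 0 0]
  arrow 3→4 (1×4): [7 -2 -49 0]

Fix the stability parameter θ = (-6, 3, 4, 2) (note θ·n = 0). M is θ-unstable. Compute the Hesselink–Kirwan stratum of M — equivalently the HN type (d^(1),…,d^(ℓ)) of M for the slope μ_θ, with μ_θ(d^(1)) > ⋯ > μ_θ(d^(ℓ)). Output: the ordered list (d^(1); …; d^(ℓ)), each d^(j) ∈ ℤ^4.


Barcode: M ≅ I[1,1]^2, I[1,2], I[1,4], I[3,3]^3. HN layers by μ_θ (3 steps, strictly decreasing):
  μ^(1)=4; μ^(2)=3; μ^(3)=-6

((0, 0, 3, 0); (0, 2, 1, 1); (4, 0, 0, 0))


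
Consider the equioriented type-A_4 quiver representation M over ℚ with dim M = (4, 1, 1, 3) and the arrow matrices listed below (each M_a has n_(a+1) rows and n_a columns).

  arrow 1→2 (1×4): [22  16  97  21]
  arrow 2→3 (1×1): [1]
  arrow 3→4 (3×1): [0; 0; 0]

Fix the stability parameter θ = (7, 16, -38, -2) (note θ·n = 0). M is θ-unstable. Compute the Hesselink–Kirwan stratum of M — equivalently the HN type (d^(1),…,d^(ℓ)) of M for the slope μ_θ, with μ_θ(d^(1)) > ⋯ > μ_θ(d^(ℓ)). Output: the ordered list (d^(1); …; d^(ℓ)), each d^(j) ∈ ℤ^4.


Barcode: M ≅ I[1,1]^3, I[1,3], I[4,4]^3. HN layers by μ_θ (3 steps, strictly decreasing):
  μ^(1)=7; μ^(2)=-2; μ^(3)=-5

((3, 0, 0, 0); (0, 0, 0, 3); (1, 1, 1, 0))


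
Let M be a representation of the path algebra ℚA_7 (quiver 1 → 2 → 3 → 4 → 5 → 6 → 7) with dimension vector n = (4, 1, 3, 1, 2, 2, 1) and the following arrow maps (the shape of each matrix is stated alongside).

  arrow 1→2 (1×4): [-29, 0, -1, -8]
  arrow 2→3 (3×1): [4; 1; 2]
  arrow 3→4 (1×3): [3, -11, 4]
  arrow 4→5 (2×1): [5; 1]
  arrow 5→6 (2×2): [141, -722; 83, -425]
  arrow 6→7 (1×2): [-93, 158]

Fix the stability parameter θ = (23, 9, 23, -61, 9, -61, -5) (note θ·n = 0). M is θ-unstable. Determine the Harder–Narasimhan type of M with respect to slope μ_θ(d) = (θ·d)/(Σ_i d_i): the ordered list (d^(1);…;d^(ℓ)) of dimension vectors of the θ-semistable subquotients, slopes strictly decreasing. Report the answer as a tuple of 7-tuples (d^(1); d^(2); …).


Via rank(M_{q-1}∘⋯∘M_p): M ≅ I[1,1]^3, I[1,7], I[3,3]^2, I[5,6].
μ_θ-semistable layers: μ^(1)=23; μ^(2)=-5; μ^(3)=-29/3; μ^(4)=-26

((3, 0, 2, 0, 0, 0, 0); (0, 0, 0, 0, 0, 0, 1); (1, 1, 1, 1, 1, 1, 0); (0, 0, 0, 0, 1, 1, 0))


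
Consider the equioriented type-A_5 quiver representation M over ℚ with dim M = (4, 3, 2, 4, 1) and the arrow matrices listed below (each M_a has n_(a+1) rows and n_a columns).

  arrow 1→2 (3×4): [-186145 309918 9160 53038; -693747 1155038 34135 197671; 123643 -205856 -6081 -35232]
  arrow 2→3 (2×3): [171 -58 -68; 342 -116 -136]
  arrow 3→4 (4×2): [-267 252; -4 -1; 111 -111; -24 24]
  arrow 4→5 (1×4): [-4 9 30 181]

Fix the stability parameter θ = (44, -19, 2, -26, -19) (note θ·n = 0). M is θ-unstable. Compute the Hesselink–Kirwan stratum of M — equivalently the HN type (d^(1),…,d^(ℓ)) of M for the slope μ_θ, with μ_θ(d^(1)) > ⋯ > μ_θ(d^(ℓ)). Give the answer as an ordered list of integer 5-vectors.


Barcode: M ≅ I[1,1], I[1,2]^2, I[1,5], I[3,4], I[4,4]^2. HN layers by μ_θ (5 steps, strictly decreasing):
  μ^(1)=44; μ^(2)=25/2; μ^(3)=-18/5; μ^(4)=-12; μ^(5)=-26

((1, 0, 0, 0, 0); (2, 2, 0, 0, 0); (1, 1, 1, 1, 1); (0, 0, 1, 1, 0); (0, 0, 0, 2, 0))


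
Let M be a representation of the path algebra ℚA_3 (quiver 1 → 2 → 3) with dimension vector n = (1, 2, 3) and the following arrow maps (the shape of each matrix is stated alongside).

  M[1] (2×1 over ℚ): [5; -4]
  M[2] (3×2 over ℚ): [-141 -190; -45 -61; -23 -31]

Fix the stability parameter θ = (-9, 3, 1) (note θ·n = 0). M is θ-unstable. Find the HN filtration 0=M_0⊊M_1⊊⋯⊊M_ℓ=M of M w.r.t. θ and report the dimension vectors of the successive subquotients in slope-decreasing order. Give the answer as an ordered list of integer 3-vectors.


Barcode: M ≅ I[1,3], I[2,3], I[3,3]. HN layers by μ_θ (3 steps, strictly decreasing):
  μ^(1)=2; μ^(2)=1; μ^(3)=-9

((0, 2, 2); (0, 0, 1); (1, 0, 0))


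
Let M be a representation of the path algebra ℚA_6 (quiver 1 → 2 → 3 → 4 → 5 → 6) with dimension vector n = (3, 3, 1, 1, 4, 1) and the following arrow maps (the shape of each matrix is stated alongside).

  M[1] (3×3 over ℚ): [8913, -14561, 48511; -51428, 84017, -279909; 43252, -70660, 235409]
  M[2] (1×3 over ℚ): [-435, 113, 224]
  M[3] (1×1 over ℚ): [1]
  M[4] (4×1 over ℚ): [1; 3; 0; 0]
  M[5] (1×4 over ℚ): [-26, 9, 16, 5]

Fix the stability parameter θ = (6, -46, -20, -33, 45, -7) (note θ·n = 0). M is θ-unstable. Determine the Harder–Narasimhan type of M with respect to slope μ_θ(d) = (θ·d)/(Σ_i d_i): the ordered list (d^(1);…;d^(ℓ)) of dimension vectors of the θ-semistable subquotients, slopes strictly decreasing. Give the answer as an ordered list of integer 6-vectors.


Barcode: M ≅ I[1,2]^2, I[1,6], I[5,5]^3. HN layers by μ_θ (4 steps, strictly decreasing):
  μ^(1)=45; μ^(2)=19; μ^(3)=-20; μ^(4)=-93/4

((0, 0, 0, 0, 3, 0); (0, 0, 0, 0, 1, 1); (2, 2, 0, 0, 0, 0); (1, 1, 1, 1, 0, 0))


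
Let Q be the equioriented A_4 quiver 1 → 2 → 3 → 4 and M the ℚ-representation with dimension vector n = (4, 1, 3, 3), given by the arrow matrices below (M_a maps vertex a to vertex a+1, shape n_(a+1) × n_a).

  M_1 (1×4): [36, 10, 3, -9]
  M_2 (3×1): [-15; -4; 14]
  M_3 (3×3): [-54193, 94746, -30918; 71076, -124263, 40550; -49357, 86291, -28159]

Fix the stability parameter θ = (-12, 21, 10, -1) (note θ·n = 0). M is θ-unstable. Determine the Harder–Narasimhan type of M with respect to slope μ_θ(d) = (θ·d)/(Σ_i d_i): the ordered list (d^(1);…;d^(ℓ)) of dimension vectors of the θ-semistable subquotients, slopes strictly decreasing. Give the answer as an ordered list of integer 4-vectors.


Interval decomposition of M: I[1,1]^3, I[1,4], I[3,4]^2.
HN type (ℓ=3): μ^(1)=10; μ^(2)=9/2; μ^(3)=-12

((0, 1, 1, 1); (0, 0, 2, 2); (4, 0, 0, 0))


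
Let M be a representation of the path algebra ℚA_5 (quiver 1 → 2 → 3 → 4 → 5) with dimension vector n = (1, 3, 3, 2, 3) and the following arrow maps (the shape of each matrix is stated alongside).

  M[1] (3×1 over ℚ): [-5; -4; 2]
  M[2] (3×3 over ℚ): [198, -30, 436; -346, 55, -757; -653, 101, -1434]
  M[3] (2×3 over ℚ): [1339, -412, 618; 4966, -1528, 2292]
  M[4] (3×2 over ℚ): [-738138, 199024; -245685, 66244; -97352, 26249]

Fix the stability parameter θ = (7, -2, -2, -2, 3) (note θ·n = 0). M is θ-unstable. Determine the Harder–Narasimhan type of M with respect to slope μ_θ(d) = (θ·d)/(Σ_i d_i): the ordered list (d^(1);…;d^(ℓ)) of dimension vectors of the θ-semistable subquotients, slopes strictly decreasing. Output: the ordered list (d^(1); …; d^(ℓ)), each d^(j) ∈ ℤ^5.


Barcode: M ≅ I[1,3], I[2,2], I[2,5], I[3,3], I[4,5], I[5,5]. HN layers by μ_θ (3 steps, strictly decreasing):
  μ^(1)=3; μ^(2)=1; μ^(3)=-2

((0, 0, 0, 0, 3); (1, 1, 1, 0, 0); (0, 2, 2, 2, 0))


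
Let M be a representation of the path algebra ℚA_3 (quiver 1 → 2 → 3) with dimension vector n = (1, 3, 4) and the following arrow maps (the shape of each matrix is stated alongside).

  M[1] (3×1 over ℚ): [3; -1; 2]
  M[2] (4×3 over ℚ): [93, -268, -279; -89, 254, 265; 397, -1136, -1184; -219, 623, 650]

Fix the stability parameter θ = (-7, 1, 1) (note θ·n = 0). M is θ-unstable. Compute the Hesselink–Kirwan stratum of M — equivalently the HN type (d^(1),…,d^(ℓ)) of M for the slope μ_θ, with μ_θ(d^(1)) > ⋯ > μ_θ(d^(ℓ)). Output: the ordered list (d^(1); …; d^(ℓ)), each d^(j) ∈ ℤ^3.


Via rank(M_{q-1}∘⋯∘M_p): M ≅ I[1,3], I[2,3]^2, I[3,3].
μ_θ-semistable layers: μ^(1)=1; μ^(2)=-7

((0, 3, 4); (1, 0, 0))


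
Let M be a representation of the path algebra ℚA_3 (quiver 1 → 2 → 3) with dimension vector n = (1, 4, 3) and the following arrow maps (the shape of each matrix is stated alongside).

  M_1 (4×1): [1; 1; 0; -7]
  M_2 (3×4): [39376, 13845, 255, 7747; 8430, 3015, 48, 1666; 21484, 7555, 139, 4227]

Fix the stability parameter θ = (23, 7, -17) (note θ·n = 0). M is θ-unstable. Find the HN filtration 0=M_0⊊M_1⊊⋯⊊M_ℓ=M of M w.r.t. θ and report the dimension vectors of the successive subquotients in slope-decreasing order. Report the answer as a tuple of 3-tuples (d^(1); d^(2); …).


Barcode: M ≅ I[1,3], I[2,2], I[2,3]^2. HN layers by μ_θ (3 steps, strictly decreasing):
  μ^(1)=7; μ^(2)=13/3; μ^(3)=-5

((0, 1, 0); (1, 1, 1); (0, 2, 2))


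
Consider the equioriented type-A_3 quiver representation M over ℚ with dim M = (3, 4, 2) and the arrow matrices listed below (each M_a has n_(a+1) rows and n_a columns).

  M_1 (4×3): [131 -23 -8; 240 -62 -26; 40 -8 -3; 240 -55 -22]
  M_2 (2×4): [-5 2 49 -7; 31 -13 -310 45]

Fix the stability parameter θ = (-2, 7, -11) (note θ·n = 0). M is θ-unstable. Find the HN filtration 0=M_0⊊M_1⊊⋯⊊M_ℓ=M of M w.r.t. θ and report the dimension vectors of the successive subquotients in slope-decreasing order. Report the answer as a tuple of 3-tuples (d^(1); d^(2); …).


Interval decomposition of M: I[1,2], I[1,3]^2, I[2,2].
HN type (ℓ=2): μ^(1)=7; μ^(2)=-2

((0, 2, 0); (3, 2, 2))


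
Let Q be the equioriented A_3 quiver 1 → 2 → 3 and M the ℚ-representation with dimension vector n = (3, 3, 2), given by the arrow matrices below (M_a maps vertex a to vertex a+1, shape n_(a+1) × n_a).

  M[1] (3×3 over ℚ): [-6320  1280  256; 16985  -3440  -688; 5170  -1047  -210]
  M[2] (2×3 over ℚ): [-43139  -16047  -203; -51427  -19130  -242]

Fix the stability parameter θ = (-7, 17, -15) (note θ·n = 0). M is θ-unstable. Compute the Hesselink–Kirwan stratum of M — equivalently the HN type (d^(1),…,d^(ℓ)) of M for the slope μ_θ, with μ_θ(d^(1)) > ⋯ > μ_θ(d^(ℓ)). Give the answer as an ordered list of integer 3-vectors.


Barcode: M ≅ I[1,1], I[1,2], I[1,3], I[2,3]. HN layers by μ_θ (3 steps, strictly decreasing):
  μ^(1)=17; μ^(2)=1; μ^(3)=-7

((0, 1, 0); (0, 2, 2); (3, 0, 0))


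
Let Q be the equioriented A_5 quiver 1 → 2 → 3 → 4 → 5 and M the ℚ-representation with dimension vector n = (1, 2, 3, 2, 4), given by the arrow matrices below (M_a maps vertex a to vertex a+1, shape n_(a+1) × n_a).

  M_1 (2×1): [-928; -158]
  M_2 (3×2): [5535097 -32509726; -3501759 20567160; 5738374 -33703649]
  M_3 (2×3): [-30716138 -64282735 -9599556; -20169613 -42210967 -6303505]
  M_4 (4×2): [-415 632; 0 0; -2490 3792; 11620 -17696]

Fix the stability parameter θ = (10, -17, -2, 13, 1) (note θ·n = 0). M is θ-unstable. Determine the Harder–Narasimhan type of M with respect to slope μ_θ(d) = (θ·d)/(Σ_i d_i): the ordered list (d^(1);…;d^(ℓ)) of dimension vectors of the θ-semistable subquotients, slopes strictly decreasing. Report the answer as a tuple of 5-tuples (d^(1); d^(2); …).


Via rank(M_{q-1}∘⋯∘M_p): M ≅ I[1,4], I[2,5], I[3,3], I[5,5]^3.
μ_θ-semistable layers: μ^(1)=13; μ^(2)=7; μ^(3)=1; μ^(4)=-2; μ^(5)=-7/2; μ^(6)=-17

((0, 0, 0, 1, 0); (0, 0, 0, 1, 1); (0, 0, 0, 0, 3); (0, 0, 3, 0, 0); (1, 1, 0, 0, 0); (0, 1, 0, 0, 0))


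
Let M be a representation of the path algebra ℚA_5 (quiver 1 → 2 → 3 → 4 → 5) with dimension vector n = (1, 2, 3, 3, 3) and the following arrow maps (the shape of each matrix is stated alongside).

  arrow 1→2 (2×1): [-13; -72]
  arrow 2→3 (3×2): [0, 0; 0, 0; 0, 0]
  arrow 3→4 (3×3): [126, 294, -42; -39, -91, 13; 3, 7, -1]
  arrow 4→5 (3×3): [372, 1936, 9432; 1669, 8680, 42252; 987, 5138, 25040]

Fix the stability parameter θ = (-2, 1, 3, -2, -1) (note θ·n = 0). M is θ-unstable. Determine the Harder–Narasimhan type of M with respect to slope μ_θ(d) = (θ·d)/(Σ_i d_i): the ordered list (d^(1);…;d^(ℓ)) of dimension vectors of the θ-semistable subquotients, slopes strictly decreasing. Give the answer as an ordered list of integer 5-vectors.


Barcode: M ≅ I[1,2], I[2,2], I[3,3]^2, I[3,5], I[4,5]^2. HN layers by μ_θ (5 steps, strictly decreasing):
  μ^(1)=3; μ^(2)=1; μ^(3)=0; μ^(4)=-1; μ^(5)=-2

((0, 0, 2, 0, 0); (0, 2, 0, 0, 0); (0, 0, 1, 1, 1); (0, 0, 0, 0, 2); (1, 0, 0, 2, 0))


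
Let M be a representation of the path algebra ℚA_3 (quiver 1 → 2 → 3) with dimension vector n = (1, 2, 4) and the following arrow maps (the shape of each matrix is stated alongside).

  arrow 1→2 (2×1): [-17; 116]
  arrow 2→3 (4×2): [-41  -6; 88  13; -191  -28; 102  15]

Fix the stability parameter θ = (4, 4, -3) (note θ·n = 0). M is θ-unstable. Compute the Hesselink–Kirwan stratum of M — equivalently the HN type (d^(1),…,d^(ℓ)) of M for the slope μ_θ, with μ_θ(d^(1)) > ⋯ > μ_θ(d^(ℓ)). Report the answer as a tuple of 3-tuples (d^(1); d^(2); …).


Barcode: M ≅ I[1,3], I[2,3], I[3,3]^2. HN layers by μ_θ (3 steps, strictly decreasing):
  μ^(1)=5/3; μ^(2)=1/2; μ^(3)=-3

((1, 1, 1); (0, 1, 1); (0, 0, 2))


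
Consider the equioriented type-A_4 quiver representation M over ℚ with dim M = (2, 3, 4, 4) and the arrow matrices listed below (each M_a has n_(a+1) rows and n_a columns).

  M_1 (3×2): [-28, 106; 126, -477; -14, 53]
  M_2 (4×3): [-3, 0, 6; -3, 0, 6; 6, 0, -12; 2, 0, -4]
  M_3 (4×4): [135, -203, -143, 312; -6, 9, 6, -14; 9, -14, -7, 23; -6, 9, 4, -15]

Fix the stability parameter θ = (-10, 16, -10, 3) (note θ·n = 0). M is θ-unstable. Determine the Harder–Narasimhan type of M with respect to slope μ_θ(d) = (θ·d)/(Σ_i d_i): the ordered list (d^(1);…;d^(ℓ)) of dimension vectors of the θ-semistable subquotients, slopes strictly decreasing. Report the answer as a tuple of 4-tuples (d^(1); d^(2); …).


Via rank(M_{q-1}∘⋯∘M_p): M ≅ I[1,1], I[1,2], I[2,2], I[2,4], I[3,3], I[3,4]^2, I[4,4].
μ_θ-semistable layers: μ^(1)=16; μ^(2)=3; μ^(3)=-10

((0, 2, 0, 0); (0, 1, 1, 4); (2, 0, 3, 0))


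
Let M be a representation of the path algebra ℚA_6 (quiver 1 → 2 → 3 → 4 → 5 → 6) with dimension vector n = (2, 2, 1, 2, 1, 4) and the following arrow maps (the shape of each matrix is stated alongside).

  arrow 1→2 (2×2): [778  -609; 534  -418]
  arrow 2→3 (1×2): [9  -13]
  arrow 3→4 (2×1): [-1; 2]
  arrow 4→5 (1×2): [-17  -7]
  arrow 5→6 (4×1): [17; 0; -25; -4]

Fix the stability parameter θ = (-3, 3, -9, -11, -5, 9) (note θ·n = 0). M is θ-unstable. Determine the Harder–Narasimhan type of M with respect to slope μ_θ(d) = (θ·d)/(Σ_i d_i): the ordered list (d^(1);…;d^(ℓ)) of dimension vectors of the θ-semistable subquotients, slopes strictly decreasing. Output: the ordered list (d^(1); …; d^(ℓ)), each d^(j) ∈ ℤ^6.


Interval decomposition of M: I[1,2], I[1,6], I[4,4], I[6,6]^3.
HN type (ℓ=5): μ^(1)=9; μ^(2)=3; μ^(3)=-3; μ^(4)=-5; μ^(5)=-11

((0, 0, 0, 0, 0, 4); (0, 1, 0, 0, 0, 0); (1, 0, 0, 0, 0, 0); (1, 1, 1, 1, 1, 0); (0, 0, 0, 1, 0, 0))


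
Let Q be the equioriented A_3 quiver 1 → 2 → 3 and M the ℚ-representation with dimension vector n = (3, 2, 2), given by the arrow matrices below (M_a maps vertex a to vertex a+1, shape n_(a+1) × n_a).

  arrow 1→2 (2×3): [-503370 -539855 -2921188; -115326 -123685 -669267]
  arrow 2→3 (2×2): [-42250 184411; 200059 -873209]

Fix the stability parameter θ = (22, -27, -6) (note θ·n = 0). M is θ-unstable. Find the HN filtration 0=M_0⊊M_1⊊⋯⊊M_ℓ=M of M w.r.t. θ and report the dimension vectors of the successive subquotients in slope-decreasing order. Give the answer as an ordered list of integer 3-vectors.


Barcode: M ≅ I[1,1], I[1,3]^2. HN layers by μ_θ (2 steps, strictly decreasing):
  μ^(1)=22; μ^(2)=-11/3

((1, 0, 0); (2, 2, 2))
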